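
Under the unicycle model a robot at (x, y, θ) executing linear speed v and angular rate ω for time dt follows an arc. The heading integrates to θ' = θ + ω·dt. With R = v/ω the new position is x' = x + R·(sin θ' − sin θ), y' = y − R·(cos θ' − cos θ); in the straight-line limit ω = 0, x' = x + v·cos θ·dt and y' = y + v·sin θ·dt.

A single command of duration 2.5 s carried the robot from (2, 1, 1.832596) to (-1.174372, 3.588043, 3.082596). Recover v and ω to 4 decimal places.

Δθ = 3.082596 − 1.832596 = 1.250000
ω = Δθ/dt = 1.250000/2.5 = 0.5000
R = Δx/(sin θ' − sin θ) = 3.5000
v = R·ω = 3.5000·0.5000 = 1.7500

v = 1.7500, ω = 0.5000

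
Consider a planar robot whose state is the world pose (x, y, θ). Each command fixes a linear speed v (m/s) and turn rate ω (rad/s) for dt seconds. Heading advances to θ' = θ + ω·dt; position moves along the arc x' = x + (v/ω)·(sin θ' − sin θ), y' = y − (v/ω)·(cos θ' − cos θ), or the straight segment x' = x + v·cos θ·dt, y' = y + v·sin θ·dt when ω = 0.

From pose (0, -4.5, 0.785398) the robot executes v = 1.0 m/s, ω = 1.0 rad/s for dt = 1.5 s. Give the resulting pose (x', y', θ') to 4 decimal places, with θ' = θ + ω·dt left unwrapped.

θ' = 0.7854 + 1.0·1.5 = 2.2854
R = v/ω = 1.0/1.0 = 1.0000
x' = 0 + 1.0000·(sin 2.2854 − sin 0.7854) = 0.0482
y' = -4.5 − 1.0000·(cos 2.2854 − cos 0.7854) = -3.1376

(0.0482, -3.1376, 2.2854)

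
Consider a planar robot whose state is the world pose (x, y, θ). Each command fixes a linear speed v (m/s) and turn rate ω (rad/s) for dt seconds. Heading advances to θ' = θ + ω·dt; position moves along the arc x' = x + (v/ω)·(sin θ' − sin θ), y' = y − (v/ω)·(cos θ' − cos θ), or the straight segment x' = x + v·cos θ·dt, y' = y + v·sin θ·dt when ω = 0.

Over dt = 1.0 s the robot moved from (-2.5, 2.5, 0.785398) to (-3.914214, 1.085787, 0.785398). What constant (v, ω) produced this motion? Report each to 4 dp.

v = -2.0000, ω = 0.0000

Δθ = 0.785398 − 0.785398 = 0.000000
ω = Δθ/dt = 0.000000/1.0 = 0.0000
ω = 0 → v = (Δx·cos θ + Δy·sin θ)/dt = -2.0000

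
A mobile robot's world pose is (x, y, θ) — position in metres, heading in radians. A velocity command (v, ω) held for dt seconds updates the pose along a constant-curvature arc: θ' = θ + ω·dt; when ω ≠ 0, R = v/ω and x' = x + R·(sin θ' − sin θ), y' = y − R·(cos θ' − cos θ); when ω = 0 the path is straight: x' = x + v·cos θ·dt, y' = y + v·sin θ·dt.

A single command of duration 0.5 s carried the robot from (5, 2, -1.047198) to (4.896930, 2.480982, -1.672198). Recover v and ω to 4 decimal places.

Δθ = -1.672198 − -1.047198 = -0.625000
ω = Δθ/dt = -0.625000/0.5 = -1.2500
R = −Δy/(cos θ' − cos θ) = 0.8000
v = R·ω = 0.8000·-1.2500 = -1.0000

v = -1.0000, ω = -1.2500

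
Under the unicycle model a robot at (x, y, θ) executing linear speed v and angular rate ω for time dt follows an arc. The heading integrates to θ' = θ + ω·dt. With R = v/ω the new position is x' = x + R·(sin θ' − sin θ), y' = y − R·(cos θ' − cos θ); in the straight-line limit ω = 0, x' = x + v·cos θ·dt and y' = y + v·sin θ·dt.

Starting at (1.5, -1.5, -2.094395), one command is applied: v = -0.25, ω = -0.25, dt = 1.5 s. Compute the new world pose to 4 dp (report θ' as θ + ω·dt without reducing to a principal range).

(1.7433, -1.2175, -2.4694)

θ' = -2.0944 + -0.25·1.5 = -2.4694
R = v/ω = -0.25/-0.25 = 1.0000
x' = 1.5 + 1.0000·(sin -2.4694 − sin -2.0944) = 1.7433
y' = -1.5 − 1.0000·(cos -2.4694 − cos -2.0944) = -1.2175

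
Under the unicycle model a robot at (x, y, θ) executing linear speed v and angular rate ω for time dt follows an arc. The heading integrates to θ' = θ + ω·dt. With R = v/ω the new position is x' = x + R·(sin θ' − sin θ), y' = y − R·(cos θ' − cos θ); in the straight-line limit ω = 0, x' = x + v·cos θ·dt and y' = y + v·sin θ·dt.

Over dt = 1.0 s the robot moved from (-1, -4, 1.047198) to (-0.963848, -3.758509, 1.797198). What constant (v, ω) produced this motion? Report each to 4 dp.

v = 0.2500, ω = 0.7500

Δθ = 1.797198 − 1.047198 = 0.750000
ω = Δθ/dt = 0.750000/1.0 = 0.7500
R = −Δy/(cos θ' − cos θ) = 0.3333
v = R·ω = 0.3333·0.7500 = 0.2500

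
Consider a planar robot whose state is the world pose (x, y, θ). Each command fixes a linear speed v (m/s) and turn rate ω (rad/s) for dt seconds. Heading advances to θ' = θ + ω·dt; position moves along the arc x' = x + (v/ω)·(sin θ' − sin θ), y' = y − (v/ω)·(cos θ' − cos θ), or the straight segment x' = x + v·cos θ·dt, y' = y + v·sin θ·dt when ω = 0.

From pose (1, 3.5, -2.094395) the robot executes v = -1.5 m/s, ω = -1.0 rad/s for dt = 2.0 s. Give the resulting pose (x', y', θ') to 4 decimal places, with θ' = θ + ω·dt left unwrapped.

θ' = -2.0944 + -1.0·2.0 = -4.0944
R = v/ω = -1.5/-1.0 = 1.5000
x' = 1 + 1.5000·(sin -4.0944 − sin -2.0944) = 3.5216
y' = 3.5 − 1.5000·(cos -4.0944 − cos -2.0944) = 3.6191

(3.5216, 3.6191, -4.0944)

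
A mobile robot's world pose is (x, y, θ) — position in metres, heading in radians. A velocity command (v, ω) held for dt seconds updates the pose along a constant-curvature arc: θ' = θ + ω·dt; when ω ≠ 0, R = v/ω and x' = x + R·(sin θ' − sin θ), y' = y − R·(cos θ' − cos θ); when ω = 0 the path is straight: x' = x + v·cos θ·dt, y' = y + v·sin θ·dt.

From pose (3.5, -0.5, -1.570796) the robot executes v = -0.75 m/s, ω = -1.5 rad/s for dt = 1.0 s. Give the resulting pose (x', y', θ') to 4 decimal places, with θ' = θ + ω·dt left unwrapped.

(3.9646, -0.0013, -3.0708)

θ' = -1.5708 + -1.5·1.0 = -3.0708
R = v/ω = -0.75/-1.5 = 0.5000
x' = 3.5 + 0.5000·(sin -3.0708 − sin -1.5708) = 3.9646
y' = -0.5 − 0.5000·(cos -3.0708 − cos -1.5708) = -0.0013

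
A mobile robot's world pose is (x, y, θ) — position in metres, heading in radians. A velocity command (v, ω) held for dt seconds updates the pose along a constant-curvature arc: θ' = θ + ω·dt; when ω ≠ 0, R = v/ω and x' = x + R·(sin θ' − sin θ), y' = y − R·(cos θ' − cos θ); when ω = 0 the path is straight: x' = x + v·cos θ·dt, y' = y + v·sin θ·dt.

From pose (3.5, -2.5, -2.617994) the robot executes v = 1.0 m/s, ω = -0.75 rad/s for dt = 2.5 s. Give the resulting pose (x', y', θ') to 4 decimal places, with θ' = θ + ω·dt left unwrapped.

θ' = -2.6180 + -0.75·2.5 = -4.4930
R = v/ω = 1.0/-0.75 = -1.3333
x' = 3.5 + -1.3333·(sin -4.4930 − sin -2.6180) = 1.5320
y' = -2.5 − -1.3333·(cos -4.4930 − cos -2.6180) = -1.6355

(1.5320, -1.6355, -4.4930)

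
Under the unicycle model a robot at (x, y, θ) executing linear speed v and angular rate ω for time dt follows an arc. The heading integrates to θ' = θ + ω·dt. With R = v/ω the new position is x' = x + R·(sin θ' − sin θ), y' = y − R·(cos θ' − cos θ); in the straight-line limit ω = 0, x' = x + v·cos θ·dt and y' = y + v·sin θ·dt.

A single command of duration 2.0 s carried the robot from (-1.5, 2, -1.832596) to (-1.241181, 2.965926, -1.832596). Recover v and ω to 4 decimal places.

v = -0.5000, ω = 0.0000

Δθ = -1.832596 − -1.832596 = 0.000000
ω = Δθ/dt = 0.000000/2.0 = 0.0000
ω = 0 → v = (Δx·cos θ + Δy·sin θ)/dt = -0.5000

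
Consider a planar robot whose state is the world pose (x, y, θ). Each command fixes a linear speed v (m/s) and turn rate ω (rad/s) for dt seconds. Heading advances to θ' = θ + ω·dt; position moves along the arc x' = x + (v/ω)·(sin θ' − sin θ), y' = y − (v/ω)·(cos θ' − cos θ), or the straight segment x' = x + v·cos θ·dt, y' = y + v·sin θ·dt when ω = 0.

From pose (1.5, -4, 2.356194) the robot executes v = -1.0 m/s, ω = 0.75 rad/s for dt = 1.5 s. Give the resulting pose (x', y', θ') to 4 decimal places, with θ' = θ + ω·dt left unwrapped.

θ' = 2.3562 + 0.75·1.5 = 3.4812
R = v/ω = -1.0/0.75 = -1.3333
x' = 1.5 + -1.3333·(sin 3.4812 − sin 2.3562) = 2.8870
y' = -4 − -1.3333·(cos 3.4812 − cos 2.3562) = -4.3144

(2.8870, -4.3144, 3.4812)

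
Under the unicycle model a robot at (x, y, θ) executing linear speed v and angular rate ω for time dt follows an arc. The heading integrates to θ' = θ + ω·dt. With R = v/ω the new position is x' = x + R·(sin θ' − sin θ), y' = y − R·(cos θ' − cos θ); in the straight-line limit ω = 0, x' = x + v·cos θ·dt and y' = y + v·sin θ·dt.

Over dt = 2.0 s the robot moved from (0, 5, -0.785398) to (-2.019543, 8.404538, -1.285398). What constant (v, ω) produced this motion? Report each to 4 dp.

v = -2.0000, ω = -0.2500

Δθ = -1.285398 − -0.785398 = -0.500000
ω = Δθ/dt = -0.500000/2.0 = -0.2500
R = −Δy/(cos θ' − cos θ) = 8.0000
v = R·ω = 8.0000·-0.2500 = -2.0000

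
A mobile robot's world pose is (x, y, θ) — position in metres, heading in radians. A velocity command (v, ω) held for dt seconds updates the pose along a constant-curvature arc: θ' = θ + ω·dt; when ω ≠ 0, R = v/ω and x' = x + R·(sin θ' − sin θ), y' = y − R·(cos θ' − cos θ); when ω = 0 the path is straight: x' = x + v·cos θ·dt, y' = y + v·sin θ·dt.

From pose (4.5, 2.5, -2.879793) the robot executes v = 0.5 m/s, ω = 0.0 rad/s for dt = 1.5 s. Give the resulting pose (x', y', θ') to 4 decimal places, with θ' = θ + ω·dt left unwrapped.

θ' = -2.8798 + 0.0·1.5 = -2.8798
ω = 0 → straight: x' = 4.5 + 0.5·cos(-2.8798)·1.5 = 3.7756
y' = 2.5 + 0.5·sin(-2.8798)·1.5 = 2.3059

(3.7756, 2.3059, -2.8798)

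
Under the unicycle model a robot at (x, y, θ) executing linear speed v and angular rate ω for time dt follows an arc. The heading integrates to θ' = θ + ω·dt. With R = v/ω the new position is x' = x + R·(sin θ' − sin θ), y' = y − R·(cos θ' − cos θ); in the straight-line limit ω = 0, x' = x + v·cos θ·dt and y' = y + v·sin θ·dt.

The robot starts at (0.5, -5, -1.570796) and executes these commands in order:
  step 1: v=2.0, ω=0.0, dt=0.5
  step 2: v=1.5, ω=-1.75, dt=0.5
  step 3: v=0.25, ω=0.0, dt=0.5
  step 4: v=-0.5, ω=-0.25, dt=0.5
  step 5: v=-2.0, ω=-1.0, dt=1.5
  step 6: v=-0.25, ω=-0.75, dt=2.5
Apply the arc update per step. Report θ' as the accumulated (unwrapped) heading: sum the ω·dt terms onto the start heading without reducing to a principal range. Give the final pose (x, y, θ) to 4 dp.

step 1: θ'=-1.5708 (straight) → pose (0.5000, -6.0000, -1.5708)
step 2: θ'=-2.4458 (R=-0.8571) → pose (0.1923, -6.6579, -2.4458)
step 3: θ'=-2.4458 (straight) → pose (0.0963, -6.7380, -2.4458)
step 4: θ'=-2.5708 (R=2.0000) → pose (0.2977, -6.5902, -2.5708)
step 5: θ'=-4.0708 (R=2.0000) → pose (2.9806, -7.0762, -4.0708)
step 6: θ'=-5.9458 (R=0.3333) → pose (2.8239, -7.5902, -5.9458)

(2.8239, -7.5902, -5.9458)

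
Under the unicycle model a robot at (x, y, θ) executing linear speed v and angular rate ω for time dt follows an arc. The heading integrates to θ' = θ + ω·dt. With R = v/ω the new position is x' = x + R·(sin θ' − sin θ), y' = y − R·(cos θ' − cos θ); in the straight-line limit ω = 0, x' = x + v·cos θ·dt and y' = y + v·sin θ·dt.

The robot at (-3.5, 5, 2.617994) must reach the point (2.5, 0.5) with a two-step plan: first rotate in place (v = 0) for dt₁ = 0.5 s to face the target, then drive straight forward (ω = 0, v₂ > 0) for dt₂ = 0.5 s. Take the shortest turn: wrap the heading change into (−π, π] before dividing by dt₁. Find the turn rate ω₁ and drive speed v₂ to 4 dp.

heading to target = atan2(0.5−5, 2.5−-3.5) = -0.6435
Δθ = wrap(-0.6435 − 2.6180) = 3.0217; ω₁ = Δθ/dt₁ = 6.0434
distance = √((2.5−-3.5)² + (0.5−5)²) = 7.5000; v₂ = distance/dt₂ = 15.0000

ω₁ = 6.0434, v₂ = 15.0000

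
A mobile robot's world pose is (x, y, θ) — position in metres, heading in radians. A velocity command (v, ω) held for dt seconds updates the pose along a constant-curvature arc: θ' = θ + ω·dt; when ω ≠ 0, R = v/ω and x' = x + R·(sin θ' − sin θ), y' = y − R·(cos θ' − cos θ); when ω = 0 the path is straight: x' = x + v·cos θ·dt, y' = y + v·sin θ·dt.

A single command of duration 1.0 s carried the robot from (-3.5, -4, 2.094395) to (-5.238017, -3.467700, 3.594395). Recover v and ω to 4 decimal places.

Δθ = 3.594395 − 2.094395 = 1.500000
ω = Δθ/dt = 1.500000/1.0 = 1.5000
R = Δx/(sin θ' − sin θ) = 1.3333
v = R·ω = 1.3333·1.5000 = 2.0000

v = 2.0000, ω = 1.5000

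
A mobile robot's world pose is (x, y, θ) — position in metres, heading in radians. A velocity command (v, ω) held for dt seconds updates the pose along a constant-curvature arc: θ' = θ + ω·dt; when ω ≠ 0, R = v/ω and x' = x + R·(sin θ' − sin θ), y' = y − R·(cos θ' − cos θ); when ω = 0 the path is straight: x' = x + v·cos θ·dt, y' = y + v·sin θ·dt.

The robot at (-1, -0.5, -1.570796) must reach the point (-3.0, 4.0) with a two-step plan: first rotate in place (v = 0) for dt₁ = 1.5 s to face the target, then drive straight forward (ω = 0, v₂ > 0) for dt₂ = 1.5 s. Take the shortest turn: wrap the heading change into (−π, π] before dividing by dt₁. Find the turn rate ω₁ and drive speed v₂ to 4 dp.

heading to target = atan2(4−-0.5, -3−-1) = 1.9890
Δθ = wrap(1.9890 − -1.5708) = -2.7234; ω₁ = Δθ/dt₁ = -1.8156
distance = √((-3−-1)² + (4−-0.5)²) = 4.9244; v₂ = distance/dt₂ = 3.2830

ω₁ = -1.8156, v₂ = 3.2830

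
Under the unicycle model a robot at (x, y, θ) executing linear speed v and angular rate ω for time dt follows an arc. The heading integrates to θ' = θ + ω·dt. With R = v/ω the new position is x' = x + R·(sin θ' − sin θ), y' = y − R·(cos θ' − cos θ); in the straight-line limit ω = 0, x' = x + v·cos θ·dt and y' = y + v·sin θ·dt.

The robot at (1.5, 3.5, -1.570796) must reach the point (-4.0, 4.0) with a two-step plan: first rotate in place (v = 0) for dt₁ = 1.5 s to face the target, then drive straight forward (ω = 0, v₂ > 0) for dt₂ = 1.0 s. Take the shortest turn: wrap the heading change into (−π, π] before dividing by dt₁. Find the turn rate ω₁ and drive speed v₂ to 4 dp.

ω₁ = -1.1076, v₂ = 5.5227

heading to target = atan2(4−3.5, -4−1.5) = 3.0509
Δθ = wrap(3.0509 − -1.5708) = -1.6615; ω₁ = Δθ/dt₁ = -1.1076
distance = √((-4−1.5)² + (4−3.5)²) = 5.5227; v₂ = distance/dt₂ = 5.5227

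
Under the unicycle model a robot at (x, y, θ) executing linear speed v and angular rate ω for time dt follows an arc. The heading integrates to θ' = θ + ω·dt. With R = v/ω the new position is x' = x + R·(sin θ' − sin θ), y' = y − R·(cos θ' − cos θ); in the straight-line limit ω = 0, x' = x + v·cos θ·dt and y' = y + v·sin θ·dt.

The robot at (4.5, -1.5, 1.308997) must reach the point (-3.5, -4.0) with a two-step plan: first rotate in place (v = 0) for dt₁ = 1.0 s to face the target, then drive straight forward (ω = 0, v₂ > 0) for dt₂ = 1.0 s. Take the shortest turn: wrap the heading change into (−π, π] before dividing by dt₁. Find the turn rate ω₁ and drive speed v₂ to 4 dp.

ω₁ = 2.1355, v₂ = 8.3815

heading to target = atan2(-4−-1.5, -3.5−4.5) = -2.8387
Δθ = wrap(-2.8387 − 1.3090) = 2.1355; ω₁ = Δθ/dt₁ = 2.1355
distance = √((-3.5−4.5)² + (-4−-1.5)²) = 8.3815; v₂ = distance/dt₂ = 8.3815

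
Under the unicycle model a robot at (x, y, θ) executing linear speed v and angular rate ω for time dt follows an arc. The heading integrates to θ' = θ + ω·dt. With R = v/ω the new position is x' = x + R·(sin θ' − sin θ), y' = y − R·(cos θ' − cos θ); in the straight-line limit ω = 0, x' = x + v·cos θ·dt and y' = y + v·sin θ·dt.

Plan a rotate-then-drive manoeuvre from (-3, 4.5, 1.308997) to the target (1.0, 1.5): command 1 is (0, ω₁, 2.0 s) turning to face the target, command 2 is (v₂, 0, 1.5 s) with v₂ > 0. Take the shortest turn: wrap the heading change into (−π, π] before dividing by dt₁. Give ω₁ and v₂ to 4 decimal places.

heading to target = atan2(1.5−4.5, 1−-3) = -0.6435
Δθ = wrap(-0.6435 − 1.3090) = -1.9525; ω₁ = Δθ/dt₁ = -0.9762
distance = √((1−-3)² + (1.5−4.5)²) = 5.0000; v₂ = distance/dt₂ = 3.3333

ω₁ = -0.9762, v₂ = 3.3333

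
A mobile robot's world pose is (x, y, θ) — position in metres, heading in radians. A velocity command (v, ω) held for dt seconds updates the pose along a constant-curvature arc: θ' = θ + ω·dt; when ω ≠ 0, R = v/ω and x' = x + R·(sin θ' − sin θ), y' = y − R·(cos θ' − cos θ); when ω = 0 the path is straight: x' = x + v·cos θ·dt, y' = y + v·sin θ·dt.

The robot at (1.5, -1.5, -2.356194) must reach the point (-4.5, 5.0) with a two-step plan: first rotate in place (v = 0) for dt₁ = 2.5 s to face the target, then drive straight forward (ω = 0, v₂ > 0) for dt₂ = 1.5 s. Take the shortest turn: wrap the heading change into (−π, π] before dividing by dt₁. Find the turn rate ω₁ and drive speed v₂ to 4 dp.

ω₁ = -0.6443, v₂ = 5.8973

heading to target = atan2(5−-1.5, -4.5−1.5) = 2.3162
Δθ = wrap(2.3162 − -2.3562) = -1.6108; ω₁ = Δθ/dt₁ = -0.6443
distance = √((-4.5−1.5)² + (5−-1.5)²) = 8.8459; v₂ = distance/dt₂ = 5.8973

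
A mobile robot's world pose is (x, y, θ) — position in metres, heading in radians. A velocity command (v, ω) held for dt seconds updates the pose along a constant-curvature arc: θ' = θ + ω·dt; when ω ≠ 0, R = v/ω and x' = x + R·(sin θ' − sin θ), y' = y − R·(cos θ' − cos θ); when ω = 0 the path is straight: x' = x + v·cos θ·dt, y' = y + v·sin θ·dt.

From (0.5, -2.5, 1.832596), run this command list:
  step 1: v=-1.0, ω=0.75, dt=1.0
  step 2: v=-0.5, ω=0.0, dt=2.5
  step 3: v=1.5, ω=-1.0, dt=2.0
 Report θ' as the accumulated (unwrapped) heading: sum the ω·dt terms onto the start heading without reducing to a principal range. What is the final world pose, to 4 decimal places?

step 1: θ'=2.5826 (R=-1.3333) → pose (1.0808, -3.2853, 2.5826)
step 2: θ'=2.5826 (straight) → pose (2.1405, -3.9482, 2.5826)
step 3: θ'=0.5826 (R=-1.5000) → pose (2.1107, -1.4240, 0.5826)

(2.1107, -1.4240, 0.5826)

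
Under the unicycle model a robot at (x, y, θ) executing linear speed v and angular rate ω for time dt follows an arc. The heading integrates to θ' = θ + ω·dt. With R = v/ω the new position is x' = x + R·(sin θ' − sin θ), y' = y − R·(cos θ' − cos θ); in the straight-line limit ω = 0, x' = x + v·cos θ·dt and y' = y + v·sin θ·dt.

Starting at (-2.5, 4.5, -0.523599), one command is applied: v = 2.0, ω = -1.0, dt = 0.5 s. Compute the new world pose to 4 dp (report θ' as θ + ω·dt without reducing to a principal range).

(-1.7920, 3.8085, -1.0236)

θ' = -0.5236 + -1.0·0.5 = -1.0236
R = v/ω = 2.0/-1.0 = -2.0000
x' = -2.5 + -2.0000·(sin -1.0236 − sin -0.5236) = -1.7920
y' = 4.5 − -2.0000·(cos -1.0236 − cos -0.5236) = 3.8085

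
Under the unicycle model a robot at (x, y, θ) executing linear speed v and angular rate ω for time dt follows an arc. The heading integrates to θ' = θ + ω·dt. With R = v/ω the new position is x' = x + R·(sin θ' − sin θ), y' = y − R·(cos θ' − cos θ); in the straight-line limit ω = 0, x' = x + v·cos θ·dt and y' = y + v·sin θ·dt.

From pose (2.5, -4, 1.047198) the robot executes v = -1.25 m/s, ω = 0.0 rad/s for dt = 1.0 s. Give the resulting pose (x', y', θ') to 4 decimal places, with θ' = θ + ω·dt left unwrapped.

θ' = 1.0472 + 0.0·1.0 = 1.0472
ω = 0 → straight: x' = 2.5 + -1.25·cos(1.0472)·1.0 = 1.8750
y' = -4 + -1.25·sin(1.0472)·1.0 = -5.0825

(1.8750, -5.0825, 1.0472)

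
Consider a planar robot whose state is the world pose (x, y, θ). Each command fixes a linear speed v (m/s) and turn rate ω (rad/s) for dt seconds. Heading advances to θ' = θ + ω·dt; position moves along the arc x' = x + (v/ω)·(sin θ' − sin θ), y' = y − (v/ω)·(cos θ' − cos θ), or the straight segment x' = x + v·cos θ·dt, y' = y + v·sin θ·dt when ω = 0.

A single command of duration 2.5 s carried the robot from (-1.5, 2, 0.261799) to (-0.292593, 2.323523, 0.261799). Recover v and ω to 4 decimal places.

Δθ = 0.261799 − 0.261799 = 0.000000
ω = Δθ/dt = 0.000000/2.5 = 0.0000
ω = 0 → v = (Δx·cos θ + Δy·sin θ)/dt = 0.5000

v = 0.5000, ω = 0.0000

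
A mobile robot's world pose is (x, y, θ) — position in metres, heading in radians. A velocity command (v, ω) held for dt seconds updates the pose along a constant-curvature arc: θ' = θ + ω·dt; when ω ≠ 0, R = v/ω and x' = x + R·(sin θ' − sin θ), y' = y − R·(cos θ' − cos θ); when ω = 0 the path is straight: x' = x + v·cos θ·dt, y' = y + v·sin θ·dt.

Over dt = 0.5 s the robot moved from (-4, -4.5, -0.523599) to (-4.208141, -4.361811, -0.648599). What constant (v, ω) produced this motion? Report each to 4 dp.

v = -0.5000, ω = -0.2500

Δθ = -0.648599 − -0.523599 = -0.125000
ω = Δθ/dt = -0.125000/0.5 = -0.2500
R = Δx/(sin θ' − sin θ) = 2.0000
v = R·ω = 2.0000·-0.2500 = -0.5000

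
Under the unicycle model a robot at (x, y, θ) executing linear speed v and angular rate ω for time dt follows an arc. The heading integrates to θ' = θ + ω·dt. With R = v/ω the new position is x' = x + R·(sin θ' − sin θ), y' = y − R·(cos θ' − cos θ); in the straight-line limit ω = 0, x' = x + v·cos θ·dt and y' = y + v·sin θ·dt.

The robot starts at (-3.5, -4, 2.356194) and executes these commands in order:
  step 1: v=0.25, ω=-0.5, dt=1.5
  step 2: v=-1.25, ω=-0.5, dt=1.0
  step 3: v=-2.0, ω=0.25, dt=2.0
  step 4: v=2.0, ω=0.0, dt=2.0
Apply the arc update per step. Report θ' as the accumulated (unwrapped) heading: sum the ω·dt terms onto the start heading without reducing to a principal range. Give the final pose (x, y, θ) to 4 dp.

(-4.8941, -4.7430, 1.6062)

step 1: θ'=1.6062 (R=-0.5000) → pose (-3.6461, -3.6641, 1.6062)
step 2: θ'=1.1062 (R=2.5000) → pose (-3.9096, -4.8728, 1.1062)
step 3: θ'=1.6062 (R=-8.0000) → pose (-4.7526, -8.7404, 1.6062)
step 4: θ'=1.6062 (straight) → pose (-4.8941, -4.7430, 1.6062)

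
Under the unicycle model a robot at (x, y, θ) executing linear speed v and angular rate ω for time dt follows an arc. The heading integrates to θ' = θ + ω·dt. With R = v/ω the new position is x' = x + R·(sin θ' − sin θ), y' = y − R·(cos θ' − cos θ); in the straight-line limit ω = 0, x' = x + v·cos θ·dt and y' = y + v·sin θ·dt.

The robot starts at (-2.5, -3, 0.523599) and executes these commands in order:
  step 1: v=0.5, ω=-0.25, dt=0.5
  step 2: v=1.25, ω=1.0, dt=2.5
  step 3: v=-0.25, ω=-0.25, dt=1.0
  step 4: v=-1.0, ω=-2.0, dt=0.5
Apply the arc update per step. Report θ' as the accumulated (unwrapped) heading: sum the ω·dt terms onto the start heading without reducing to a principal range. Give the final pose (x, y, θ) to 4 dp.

step 1: θ'=0.3986 (R=-2.0000) → pose (-2.2763, -2.8888, 0.3986)
step 2: θ'=2.8986 (R=1.2500) → pose (-2.4607, -0.5236, 2.8986)
step 3: θ'=2.6486 (R=1.0000) → pose (-2.2280, -0.6133, 2.6486)
step 4: θ'=1.6486 (R=0.5000) → pose (-1.9661, -1.0149, 1.6486)

(-1.9661, -1.0149, 1.6486)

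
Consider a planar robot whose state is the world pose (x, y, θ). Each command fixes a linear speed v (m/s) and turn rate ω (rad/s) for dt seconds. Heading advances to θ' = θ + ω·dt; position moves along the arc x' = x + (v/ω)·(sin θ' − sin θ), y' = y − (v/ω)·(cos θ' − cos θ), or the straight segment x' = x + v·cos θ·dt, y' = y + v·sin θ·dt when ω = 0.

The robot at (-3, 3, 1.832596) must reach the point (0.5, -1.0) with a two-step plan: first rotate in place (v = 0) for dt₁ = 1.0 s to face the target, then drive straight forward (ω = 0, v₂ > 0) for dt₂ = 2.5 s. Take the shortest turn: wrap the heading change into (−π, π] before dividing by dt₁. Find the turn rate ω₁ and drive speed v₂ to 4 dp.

heading to target = atan2(-1−3, 0.5−-3) = -0.8520
Δθ = wrap(-0.8520 − 1.8326) = -2.6846; ω₁ = Δθ/dt₁ = -2.6846
distance = √((0.5−-3)² + (-1−3)²) = 5.3151; v₂ = distance/dt₂ = 2.1260

ω₁ = -2.6846, v₂ = 2.1260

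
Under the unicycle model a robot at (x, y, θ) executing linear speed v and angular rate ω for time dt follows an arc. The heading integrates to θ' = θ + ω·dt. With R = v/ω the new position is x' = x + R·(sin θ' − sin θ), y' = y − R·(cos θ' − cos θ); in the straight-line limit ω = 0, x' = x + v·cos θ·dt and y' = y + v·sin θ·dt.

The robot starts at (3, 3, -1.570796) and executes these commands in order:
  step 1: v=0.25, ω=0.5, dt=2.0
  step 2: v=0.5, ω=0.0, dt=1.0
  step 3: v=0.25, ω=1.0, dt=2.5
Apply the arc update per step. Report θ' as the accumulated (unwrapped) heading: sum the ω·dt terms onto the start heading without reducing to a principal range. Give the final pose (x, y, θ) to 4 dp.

(4.0198, 2.6072, 1.9292)

step 1: θ'=-0.5708 (R=0.5000) → pose (3.2298, 2.5793, -0.5708)
step 2: θ'=-0.5708 (straight) → pose (3.6506, 2.3091, -0.5708)
step 3: θ'=1.9292 (R=0.2500) → pose (4.0198, 2.6072, 1.9292)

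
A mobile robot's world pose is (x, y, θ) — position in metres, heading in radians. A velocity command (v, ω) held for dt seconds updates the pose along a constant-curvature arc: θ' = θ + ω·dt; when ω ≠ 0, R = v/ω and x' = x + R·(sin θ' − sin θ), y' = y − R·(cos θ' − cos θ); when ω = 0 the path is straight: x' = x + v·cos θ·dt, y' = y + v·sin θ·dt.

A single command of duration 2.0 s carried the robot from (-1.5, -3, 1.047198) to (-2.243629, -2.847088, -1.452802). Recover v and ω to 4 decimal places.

Δθ = -1.452802 − 1.047198 = -2.500000
ω = Δθ/dt = -2.500000/2.0 = -1.2500
R = Δx/(sin θ' − sin θ) = 0.4000
v = R·ω = 0.4000·-1.2500 = -0.5000

v = -0.5000, ω = -1.2500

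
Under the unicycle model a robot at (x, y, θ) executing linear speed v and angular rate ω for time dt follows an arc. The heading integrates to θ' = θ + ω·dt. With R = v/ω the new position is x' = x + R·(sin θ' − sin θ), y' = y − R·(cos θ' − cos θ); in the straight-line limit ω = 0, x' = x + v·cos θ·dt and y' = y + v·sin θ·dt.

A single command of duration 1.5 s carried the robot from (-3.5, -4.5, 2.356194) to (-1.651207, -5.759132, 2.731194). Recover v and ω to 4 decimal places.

Δθ = 2.731194 − 2.356194 = 0.375000
ω = Δθ/dt = 0.375000/1.5 = 0.2500
R = Δx/(sin θ' − sin θ) = -6.0000
v = R·ω = -6.0000·0.2500 = -1.5000

v = -1.5000, ω = 0.2500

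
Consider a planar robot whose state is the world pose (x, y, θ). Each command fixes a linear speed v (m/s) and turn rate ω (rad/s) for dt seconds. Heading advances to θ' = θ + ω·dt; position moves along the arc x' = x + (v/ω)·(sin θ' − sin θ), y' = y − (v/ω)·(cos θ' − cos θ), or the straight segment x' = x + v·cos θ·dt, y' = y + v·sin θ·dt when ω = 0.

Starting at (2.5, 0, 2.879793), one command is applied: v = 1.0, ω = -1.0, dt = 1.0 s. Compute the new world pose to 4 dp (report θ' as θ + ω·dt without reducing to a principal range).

(1.8062, 0.6618, 1.8798)

θ' = 2.8798 + -1.0·1.0 = 1.8798
R = v/ω = 1.0/-1.0 = -1.0000
x' = 2.5 + -1.0000·(sin 1.8798 − sin 2.8798) = 1.8062
y' = 0 − -1.0000·(cos 1.8798 − cos 2.8798) = 0.6618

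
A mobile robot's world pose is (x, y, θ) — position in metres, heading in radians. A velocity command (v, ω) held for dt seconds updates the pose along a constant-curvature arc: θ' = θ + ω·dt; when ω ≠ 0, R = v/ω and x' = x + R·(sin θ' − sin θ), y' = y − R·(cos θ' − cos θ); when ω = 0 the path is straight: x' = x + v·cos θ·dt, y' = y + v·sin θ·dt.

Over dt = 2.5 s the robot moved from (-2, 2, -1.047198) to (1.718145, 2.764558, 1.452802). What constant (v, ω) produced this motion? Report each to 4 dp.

Δθ = 1.452802 − -1.047198 = 2.500000
ω = Δθ/dt = 2.500000/2.5 = 1.0000
R = Δx/(sin θ' − sin θ) = 2.0000
v = R·ω = 2.0000·1.0000 = 2.0000

v = 2.0000, ω = 1.0000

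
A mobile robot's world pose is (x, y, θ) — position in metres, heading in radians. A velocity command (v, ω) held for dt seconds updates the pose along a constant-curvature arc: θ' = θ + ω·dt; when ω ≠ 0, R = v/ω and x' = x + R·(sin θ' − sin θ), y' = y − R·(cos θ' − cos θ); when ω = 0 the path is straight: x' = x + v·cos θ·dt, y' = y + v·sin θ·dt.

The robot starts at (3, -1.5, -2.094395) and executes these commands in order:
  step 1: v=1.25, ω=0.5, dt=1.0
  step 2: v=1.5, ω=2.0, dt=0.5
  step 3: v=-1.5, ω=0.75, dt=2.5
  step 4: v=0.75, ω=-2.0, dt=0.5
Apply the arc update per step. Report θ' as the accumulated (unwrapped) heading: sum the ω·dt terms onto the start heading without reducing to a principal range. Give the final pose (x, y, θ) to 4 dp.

(0.2146, -4.1617, 0.2806)

step 1: θ'=-1.5944 (R=2.5000) → pose (2.6658, -2.6910, -1.5944)
step 2: θ'=-0.5944 (R=0.7500) → pose (2.9955, -3.3301, -0.5944)
step 3: θ'=1.2806 (R=-2.0000) → pose (-0.0408, -4.4148, 1.2806)
step 4: θ'=0.2806 (R=-0.3750) → pose (0.2146, -4.1617, 0.2806)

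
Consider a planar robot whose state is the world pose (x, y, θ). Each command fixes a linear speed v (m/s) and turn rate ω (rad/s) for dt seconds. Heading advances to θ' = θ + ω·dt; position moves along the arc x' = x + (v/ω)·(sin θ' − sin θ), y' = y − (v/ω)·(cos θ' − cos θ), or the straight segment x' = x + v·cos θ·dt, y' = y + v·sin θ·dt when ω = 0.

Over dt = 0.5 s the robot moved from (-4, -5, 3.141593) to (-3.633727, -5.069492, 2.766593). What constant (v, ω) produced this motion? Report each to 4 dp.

Δθ = 2.766593 − 3.141593 = -0.375000
ω = Δθ/dt = -0.375000/0.5 = -0.7500
R = Δx/(sin θ' − sin θ) = 1.0000
v = R·ω = 1.0000·-0.7500 = -0.7500

v = -0.7500, ω = -0.7500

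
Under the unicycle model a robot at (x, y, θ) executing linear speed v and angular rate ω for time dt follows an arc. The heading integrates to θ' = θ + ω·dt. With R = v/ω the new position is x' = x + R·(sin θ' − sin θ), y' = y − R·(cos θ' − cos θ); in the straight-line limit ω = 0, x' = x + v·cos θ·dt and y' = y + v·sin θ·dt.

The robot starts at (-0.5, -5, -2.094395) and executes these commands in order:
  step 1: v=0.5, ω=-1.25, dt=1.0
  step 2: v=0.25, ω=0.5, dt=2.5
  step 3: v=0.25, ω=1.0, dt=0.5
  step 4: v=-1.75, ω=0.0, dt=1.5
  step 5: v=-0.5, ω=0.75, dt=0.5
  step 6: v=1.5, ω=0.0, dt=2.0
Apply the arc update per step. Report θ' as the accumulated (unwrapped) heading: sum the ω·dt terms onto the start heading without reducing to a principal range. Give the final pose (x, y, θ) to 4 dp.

(-0.4401, -5.4979, -1.2194)

step 1: θ'=-3.3444 (R=-0.4000) → pose (-0.9270, -5.1918, -3.3444)
step 2: θ'=-2.0944 (R=0.5000) → pose (-1.4607, -5.4316, -2.0944)
step 3: θ'=-1.5944 (R=0.2500) → pose (-1.4941, -5.5507, -1.5944)
step 4: θ'=-1.5944 (straight) → pose (-1.4322, -2.9264, -1.5944)
step 5: θ'=-1.2194 (R=-0.6667) → pose (-1.4727, -2.6812, -1.2194)
step 6: θ'=-1.2194 (straight) → pose (-0.4401, -5.4979, -1.2194)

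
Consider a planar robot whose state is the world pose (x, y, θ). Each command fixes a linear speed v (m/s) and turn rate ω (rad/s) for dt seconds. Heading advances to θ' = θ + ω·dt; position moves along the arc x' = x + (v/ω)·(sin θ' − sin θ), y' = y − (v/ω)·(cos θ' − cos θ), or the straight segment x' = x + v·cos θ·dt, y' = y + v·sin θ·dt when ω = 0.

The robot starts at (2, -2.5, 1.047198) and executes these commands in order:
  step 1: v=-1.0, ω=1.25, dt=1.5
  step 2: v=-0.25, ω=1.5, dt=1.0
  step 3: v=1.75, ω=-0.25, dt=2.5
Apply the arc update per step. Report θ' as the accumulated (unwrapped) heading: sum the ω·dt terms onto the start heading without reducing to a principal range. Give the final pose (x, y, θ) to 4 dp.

step 1: θ'=2.9222 (R=-0.8000) → pose (2.5187, -3.6808, 2.9222)
step 2: θ'=4.4222 (R=-0.1667) → pose (2.7147, -3.5658, 4.4222)
step 3: θ'=3.7972 (R=-7.0000) → pose (0.2748, -7.1116, 3.7972)

(0.2748, -7.1116, 3.7972)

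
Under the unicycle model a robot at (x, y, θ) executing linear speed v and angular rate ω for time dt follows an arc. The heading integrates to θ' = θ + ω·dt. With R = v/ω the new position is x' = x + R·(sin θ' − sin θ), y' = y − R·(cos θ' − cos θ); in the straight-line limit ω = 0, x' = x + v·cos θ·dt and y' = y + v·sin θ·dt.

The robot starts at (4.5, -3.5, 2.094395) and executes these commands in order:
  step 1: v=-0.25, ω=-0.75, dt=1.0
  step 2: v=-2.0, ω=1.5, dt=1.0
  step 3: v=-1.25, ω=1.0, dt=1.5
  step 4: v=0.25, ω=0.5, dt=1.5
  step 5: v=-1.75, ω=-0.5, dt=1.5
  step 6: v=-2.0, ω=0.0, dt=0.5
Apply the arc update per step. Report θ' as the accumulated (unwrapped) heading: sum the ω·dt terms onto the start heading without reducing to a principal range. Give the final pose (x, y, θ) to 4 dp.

(7.3217, -1.4395, 4.3444)

step 1: θ'=1.3444 (R=0.3333) → pose (4.5362, -3.7415, 1.3444)
step 2: θ'=2.8444 (R=-1.3333) → pose (5.4450, -5.3157, 2.8444)
step 3: θ'=4.3444 (R=-1.2500) → pose (6.9774, -4.5701, 4.3444)
step 4: θ'=5.0944 (R=0.5000) → pose (6.9799, -4.9364, 5.0944)
step 5: θ'=4.3444 (R=3.5000) → pose (6.9620, -2.3726, 4.3444)
step 6: θ'=4.3444 (straight) → pose (7.3217, -1.4395, 4.3444)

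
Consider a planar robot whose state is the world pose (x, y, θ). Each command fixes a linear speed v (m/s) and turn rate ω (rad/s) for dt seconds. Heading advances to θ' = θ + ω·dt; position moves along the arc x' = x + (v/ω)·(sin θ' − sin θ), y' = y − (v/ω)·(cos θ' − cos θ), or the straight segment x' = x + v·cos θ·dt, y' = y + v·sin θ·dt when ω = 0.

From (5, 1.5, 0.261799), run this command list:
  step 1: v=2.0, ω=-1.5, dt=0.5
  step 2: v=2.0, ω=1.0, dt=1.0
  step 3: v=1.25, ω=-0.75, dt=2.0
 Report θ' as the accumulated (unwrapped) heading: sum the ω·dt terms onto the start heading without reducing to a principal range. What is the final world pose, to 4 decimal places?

step 1: θ'=-0.4882 (R=-1.3333) → pose (5.9705, 1.3897, -0.4882)
step 2: θ'=0.5118 (R=2.0000) → pose (7.8880, 1.4123, 0.5118)
step 3: θ'=-0.9882 (R=-1.6667) → pose (10.0960, 0.8762, -0.9882)

(10.0960, 0.8762, -0.9882)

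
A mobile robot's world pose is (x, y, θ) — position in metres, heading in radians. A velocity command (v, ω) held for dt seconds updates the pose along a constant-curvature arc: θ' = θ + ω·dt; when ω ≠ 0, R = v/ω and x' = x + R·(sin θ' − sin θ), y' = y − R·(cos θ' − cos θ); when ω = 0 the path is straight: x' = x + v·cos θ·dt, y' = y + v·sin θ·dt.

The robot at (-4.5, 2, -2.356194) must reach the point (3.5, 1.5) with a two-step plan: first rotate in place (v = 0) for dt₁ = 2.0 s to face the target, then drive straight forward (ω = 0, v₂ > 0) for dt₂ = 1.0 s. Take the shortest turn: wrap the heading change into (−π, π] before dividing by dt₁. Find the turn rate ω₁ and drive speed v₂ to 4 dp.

heading to target = atan2(1.5−2, 3.5−-4.5) = -0.0624
Δθ = wrap(-0.0624 − -2.3562) = 2.2938; ω₁ = Δθ/dt₁ = 1.1469
distance = √((3.5−-4.5)² + (1.5−2)²) = 8.0156; v₂ = distance/dt₂ = 8.0156

ω₁ = 1.1469, v₂ = 8.0156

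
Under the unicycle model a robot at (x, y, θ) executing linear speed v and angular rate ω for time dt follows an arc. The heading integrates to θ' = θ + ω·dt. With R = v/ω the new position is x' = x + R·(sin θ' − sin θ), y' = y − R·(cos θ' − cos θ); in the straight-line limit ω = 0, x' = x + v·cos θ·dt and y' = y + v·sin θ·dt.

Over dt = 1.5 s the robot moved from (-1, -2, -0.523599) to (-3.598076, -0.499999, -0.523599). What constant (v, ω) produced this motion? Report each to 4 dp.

v = -2.0000, ω = 0.0000

Δθ = -0.523599 − -0.523599 = 0.000000
ω = Δθ/dt = 0.000000/1.5 = 0.0000
ω = 0 → v = (Δx·cos θ + Δy·sin θ)/dt = -2.0000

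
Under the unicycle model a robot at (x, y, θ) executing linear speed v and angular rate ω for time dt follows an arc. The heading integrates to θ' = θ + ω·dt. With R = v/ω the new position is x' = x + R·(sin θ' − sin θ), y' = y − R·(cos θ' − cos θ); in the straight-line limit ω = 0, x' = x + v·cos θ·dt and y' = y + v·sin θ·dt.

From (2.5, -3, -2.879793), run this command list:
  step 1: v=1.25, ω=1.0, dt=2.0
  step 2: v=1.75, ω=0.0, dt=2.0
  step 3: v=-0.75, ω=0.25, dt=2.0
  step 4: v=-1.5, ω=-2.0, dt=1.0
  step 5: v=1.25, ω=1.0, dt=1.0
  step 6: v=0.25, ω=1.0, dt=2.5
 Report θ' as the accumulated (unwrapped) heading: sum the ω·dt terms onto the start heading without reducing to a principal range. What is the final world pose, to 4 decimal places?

(2.7576, -6.7908, 1.1202)

step 1: θ'=-0.8798 (R=1.2500) → pose (1.8603, -5.0040, -0.8798)
step 2: θ'=-0.8798 (straight) → pose (4.0909, -7.7012, -0.8798)
step 3: θ'=-0.3798 (R=-3.0000) → pose (2.8912, -6.8269, -0.3798)
step 4: θ'=-2.3798 (R=0.7500) → pose (2.6516, -5.5876, -2.3798)
step 5: θ'=-1.3798 (R=1.2500) → pose (2.2871, -6.7294, -1.3798)
step 6: θ'=1.1202 (R=0.2500) → pose (2.7576, -6.7908, 1.1202)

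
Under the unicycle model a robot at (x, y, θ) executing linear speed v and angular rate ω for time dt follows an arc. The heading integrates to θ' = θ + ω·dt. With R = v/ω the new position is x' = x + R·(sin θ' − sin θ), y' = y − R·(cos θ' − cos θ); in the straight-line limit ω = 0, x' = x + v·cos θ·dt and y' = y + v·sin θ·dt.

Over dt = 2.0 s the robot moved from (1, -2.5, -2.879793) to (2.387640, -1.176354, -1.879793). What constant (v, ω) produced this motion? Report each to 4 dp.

v = -1.0000, ω = 0.5000

Δθ = -1.879793 − -2.879793 = 1.000000
ω = Δθ/dt = 1.000000/2.0 = 0.5000
R = Δx/(sin θ' − sin θ) = -2.0000
v = R·ω = -2.0000·0.5000 = -1.0000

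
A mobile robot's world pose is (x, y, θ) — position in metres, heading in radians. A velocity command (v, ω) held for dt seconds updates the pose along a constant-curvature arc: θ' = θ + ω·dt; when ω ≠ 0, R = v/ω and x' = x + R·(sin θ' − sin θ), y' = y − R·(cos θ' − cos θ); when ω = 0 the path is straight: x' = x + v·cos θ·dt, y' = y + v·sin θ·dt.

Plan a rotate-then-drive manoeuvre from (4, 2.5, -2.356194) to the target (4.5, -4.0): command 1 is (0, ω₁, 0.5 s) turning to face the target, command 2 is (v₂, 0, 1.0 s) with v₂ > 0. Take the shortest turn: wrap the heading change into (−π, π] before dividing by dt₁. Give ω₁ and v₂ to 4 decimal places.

heading to target = atan2(-4−2.5, 4.5−4) = -1.4940
Δθ = wrap(-1.4940 − -2.3562) = 0.8622; ω₁ = Δθ/dt₁ = 1.7243
distance = √((4.5−4)² + (-4−2.5)²) = 6.5192; v₂ = distance/dt₂ = 6.5192

ω₁ = 1.7243, v₂ = 6.5192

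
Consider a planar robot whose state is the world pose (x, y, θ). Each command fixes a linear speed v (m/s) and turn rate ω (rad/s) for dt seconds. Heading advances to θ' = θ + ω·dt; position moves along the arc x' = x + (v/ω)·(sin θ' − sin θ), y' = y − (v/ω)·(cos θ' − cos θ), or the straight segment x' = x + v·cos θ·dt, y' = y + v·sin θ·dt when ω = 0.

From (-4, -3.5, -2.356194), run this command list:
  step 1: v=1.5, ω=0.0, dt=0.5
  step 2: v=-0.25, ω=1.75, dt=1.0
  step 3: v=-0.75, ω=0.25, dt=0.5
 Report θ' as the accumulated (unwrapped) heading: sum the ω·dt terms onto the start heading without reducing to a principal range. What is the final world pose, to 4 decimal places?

step 1: θ'=-2.3562 (straight) → pose (-4.5303, -4.0303, -2.3562)
step 2: θ'=-0.6062 (R=-0.1429) → pose (-4.5500, -3.8119, -0.6062)
step 3: θ'=-0.4812 (R=-3.0000) → pose (-4.8707, -3.6181, -0.4812)

(-4.8707, -3.6181, -0.4812)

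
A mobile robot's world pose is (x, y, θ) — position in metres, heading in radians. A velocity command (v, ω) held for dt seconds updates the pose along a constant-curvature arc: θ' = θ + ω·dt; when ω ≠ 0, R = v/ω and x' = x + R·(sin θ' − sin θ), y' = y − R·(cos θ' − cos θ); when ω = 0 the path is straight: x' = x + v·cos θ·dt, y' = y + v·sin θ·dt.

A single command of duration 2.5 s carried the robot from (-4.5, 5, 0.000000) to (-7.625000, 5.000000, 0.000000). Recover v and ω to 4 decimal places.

Δθ = 0.000000 − 0.000000 = 0.000000
ω = Δθ/dt = 0.000000/2.5 = 0.0000
ω = 0 → v = (Δx·cos θ + Δy·sin θ)/dt = -1.2500

v = -1.2500, ω = 0.0000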